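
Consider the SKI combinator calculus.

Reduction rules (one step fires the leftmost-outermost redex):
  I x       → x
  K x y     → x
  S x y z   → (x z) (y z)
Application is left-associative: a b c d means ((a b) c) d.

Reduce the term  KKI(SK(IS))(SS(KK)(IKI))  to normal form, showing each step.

  start: KKI(SK(IS))(SS(KK)(IKI))
  step 1: K(SK(IS))(SS(KK)(IKI))
  step 2: SK(IS)
  step 3: SKS

Answer: normal form = SKS  (in 3 steps)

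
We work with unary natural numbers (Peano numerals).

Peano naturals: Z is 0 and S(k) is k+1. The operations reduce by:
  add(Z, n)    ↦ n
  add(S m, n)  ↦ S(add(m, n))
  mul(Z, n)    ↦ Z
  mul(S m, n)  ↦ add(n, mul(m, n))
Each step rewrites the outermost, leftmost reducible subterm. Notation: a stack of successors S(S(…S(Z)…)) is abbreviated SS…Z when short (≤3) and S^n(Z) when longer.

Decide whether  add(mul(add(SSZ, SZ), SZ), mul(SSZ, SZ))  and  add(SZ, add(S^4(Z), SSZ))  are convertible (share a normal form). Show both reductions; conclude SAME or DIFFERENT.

Answer: DIFFERENT — A ⇓ S^5(Z), B ⇓ S^7(Z)

Derivation:
Term A:
  start: add(mul(add(SSZ, SZ), SZ), mul(SSZ, SZ))
  [1] add(mul(S(add(SZ, SZ)), SZ), mul(SSZ, SZ))
  [2] add(add(SZ, mul(add(SZ, SZ), SZ)), mul(SSZ, SZ))
  [3] add(S(add(Z, mul(add(SZ, SZ), SZ))), mul(SSZ, SZ))
  [4] S(add(add(Z, mul(add(SZ, SZ), SZ)), mul(SSZ, SZ)))
  [5] S(add(mul(add(SZ, SZ), SZ), mul(SSZ, SZ)))
  [6] S(add(mul(S(add(Z, SZ)), SZ), mul(SSZ, SZ)))
  [7] S(add(add(SZ, mul(add(Z, SZ), SZ)), mul(SSZ, SZ)))
  [8] S(add(S(add(Z, mul(add(Z, SZ), SZ))), mul(SSZ, SZ)))
  [9] S(S(add(add(Z, mul(add(Z, SZ), SZ)), mul(SSZ, SZ))))
  [10] S(S(add(mul(add(Z, SZ), SZ), mul(SSZ, SZ))))
  [11] S(S(add(mul(SZ, SZ), mul(SSZ, SZ))))
  [12] S(S(add(add(SZ, mul(Z, SZ)), mul(SSZ, SZ))))
  [13] S(S(add(S(add(Z, mul(Z, SZ))), mul(SSZ, SZ))))
  [14] S(S(S(add(add(Z, mul(Z, SZ)), mul(SSZ, SZ)))))
  [15] S(S(S(add(mul(Z, SZ), mul(SSZ, SZ)))))
  [16] S(S(S(add(Z, mul(SSZ, SZ)))))
  [17] S(S(S(mul(SSZ, SZ))))
  [18] S(S(S(add(SZ, mul(SZ, SZ)))))
  [19] S(S(S(S(add(Z, mul(SZ, SZ))))))
  [20] S(S(S(S(mul(SZ, SZ)))))
  [21] S(S(S(S(add(SZ, mul(Z, SZ))))))
  [22] S(S(S(S(S(add(Z, mul(Z, SZ)))))))
  [23] S(S(S(S(S(mul(Z, SZ))))))
  [24] S^5(Z)

Term B:
  start: add(SZ, add(S^4(Z), SSZ))
  [1] S(add(Z, add(S^4(Z), SSZ)))
  [2] S(add(S^4(Z), SSZ))
  [3] S(S(add(SSSZ, SSZ)))
  [4] S(S(S(add(SSZ, SSZ))))
  [5] S(S(S(S(add(SZ, SSZ)))))
  [6] S(S(S(S(S(add(Z, SSZ))))))
  [7] S^7(Z)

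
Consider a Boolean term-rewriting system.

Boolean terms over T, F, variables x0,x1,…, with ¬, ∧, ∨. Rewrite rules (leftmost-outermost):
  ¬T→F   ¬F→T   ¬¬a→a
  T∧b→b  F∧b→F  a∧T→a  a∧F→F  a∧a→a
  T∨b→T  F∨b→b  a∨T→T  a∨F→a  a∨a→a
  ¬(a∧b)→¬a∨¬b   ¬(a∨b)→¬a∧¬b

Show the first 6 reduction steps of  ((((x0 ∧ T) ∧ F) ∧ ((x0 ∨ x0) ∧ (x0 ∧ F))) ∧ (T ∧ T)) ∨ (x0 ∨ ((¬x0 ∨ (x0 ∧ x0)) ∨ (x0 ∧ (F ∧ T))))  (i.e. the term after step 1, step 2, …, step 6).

Answer: after 6 steps: x0 ∨ ((¬x0 ∨ x0) ∨ (x0 ∧ F))

Derivation:
  start: ((((x0 ∧ T) ∧ F) ∧ ((x0 ∨ x0) ∧ (x0 ∧ F))) ∧ (T ∧ T)) ∨ (x0 ∨ ((¬x0 ∨ (x0 ∧ x0)) ∨ (x0 ∧ (F ∧ T))))
  step 1: ((F ∧ ((x0 ∨ x0) ∧ (x0 ∧ F))) ∧ (T ∧ T)) ∨ (x0 ∨ ((¬x0 ∨ (x0 ∧ x0)) ∨ (x0 ∧ (F ∧ T))))
  step 2: (F ∧ (T ∧ T)) ∨ (x0 ∨ ((¬x0 ∨ (x0 ∧ x0)) ∨ (x0 ∧ (F ∧ T))))
  step 3: F ∨ (x0 ∨ ((¬x0 ∨ (x0 ∧ x0)) ∨ (x0 ∧ (F ∧ T))))
  step 4: x0 ∨ ((¬x0 ∨ (x0 ∧ x0)) ∨ (x0 ∧ (F ∧ T)))
  step 5: x0 ∨ ((¬x0 ∨ x0) ∨ (x0 ∧ (F ∧ T)))
  step 6: x0 ∨ ((¬x0 ∨ x0) ∨ (x0 ∧ F))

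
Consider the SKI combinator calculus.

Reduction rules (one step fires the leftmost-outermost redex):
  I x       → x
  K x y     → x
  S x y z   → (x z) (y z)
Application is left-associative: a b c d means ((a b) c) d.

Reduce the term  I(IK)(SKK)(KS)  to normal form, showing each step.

  start: I(IK)(SKK)(KS)
  step 1: IK(SKK)(KS)
  step 2: K(SKK)(KS)
  step 3: SKK

Answer: normal form = SKK  (in 3 steps)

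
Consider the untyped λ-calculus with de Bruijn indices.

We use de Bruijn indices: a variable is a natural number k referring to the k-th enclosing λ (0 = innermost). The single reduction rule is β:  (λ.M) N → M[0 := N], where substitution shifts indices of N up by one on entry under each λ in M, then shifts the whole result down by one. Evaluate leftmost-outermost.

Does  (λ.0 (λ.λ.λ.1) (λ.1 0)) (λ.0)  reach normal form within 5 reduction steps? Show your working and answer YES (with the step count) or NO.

  start: (λ.0 (λ.λ.λ.1) (λ.1 0)) (λ.0)
  [1] (λ.0) (λ.λ.λ.1) (λ.(λ.0) 0)
  [2] (λ.λ.λ.1) (λ.(λ.0) 0)
  [3] λ.λ.1

Answer: YES — reaches normal form λ.λ.1 in 3 ≤ 5 steps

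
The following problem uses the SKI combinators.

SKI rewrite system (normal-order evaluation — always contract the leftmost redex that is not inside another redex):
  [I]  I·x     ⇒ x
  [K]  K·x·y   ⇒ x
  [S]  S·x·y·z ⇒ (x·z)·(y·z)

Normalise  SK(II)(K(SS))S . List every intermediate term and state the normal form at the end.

  start: SK(II)(K(SS))S
  step 1: K(K(SS))(II(K(SS)))S
  step 2: K(SS)S
  step 3: SS

Answer: normal form = SS  (in 3 steps)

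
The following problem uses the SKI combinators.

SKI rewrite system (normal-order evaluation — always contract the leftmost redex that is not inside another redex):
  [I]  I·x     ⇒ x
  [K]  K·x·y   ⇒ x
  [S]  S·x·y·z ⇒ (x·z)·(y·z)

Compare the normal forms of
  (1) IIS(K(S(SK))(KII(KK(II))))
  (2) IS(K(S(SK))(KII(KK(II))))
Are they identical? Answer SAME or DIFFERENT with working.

Term A:
  start: IIS(K(S(SK))(KII(KK(II))))
  [1] IS(K(S(SK))(KII(KK(II))))
  [2] S(K(S(SK))(KII(KK(II))))
  [3] S(S(SK))

Term B:
  start: IS(K(S(SK))(KII(KK(II))))
  [1] S(K(S(SK))(KII(KK(II))))
  [2] S(S(SK))

Answer: SAME — A ⇓ S(S(SK)), B ⇓ S(S(SK))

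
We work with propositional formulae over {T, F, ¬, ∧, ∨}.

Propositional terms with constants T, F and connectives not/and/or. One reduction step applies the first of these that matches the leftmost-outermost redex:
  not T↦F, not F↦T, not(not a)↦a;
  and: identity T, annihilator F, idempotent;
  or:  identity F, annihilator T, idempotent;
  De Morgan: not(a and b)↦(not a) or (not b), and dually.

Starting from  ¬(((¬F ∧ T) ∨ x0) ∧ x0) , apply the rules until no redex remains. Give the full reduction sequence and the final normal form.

  start: ¬(((¬F ∧ T) ∨ x0) ∧ x0)
  step 1: ¬((¬F ∧ T) ∨ x0) ∨ ¬x0
  step 2: (¬(¬F ∧ T) ∧ ¬x0) ∨ ¬x0
  step 3: ((¬¬F ∨ ¬T) ∧ ¬x0) ∨ ¬x0
  step 4: ((F ∨ ¬T) ∧ ¬x0) ∨ ¬x0
  step 5: (¬T ∧ ¬x0) ∨ ¬x0
  step 6: (F ∧ ¬x0) ∨ ¬x0
  step 7: F ∨ ¬x0
  step 8: ¬x0

Answer: normal form = ¬x0  (in 8 steps)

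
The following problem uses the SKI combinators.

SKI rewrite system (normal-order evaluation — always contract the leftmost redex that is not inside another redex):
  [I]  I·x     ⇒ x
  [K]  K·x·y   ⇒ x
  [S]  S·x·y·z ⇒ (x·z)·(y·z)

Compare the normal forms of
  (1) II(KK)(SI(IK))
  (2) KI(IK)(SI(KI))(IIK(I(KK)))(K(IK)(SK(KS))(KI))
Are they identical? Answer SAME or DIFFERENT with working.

Term A:
  start: II(KK)(SI(IK))
  step 1: I(KK)(SI(IK))
  step 2: KK(SI(IK))
  step 3: K

Term B:
  start: KI(IK)(SI(KI))(IIK(I(KK)))(K(IK)(SK(KS))(KI))
  step 1: I(SI(KI))(IIK(I(KK)))(K(IK)(SK(KS))(KI))
  step 2: SI(KI)(IIK(I(KK)))(K(IK)(SK(KS))(KI))
  step 3: I(IIK(I(KK)))(KI(IIK(I(KK))))(K(IK)(SK(KS))(KI))
  step 4: IIK(I(KK))(KI(IIK(I(KK))))(K(IK)(SK(KS))(KI))
  step 5: IK(I(KK))(KI(IIK(I(KK))))(K(IK)(SK(KS))(KI))
  step 6: K(I(KK))(KI(IIK(I(KK))))(K(IK)(SK(KS))(KI))
  step 7: I(KK)(K(IK)(SK(KS))(KI))
  step 8: KK(K(IK)(SK(KS))(KI))
  step 9: K

Answer: SAME — A ⇓ K, B ⇓ K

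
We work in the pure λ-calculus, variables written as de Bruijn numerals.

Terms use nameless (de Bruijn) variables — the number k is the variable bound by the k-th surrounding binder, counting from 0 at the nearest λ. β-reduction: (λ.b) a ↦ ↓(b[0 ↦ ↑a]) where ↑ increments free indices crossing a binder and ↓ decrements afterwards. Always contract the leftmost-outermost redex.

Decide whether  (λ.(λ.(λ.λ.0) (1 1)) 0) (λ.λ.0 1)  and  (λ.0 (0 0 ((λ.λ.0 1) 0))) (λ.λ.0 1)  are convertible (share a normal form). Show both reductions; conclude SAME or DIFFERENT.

Term A:
  start: (λ.(λ.(λ.λ.0) (1 1)) 0) (λ.λ.0 1)
  →1  (λ.(λ.λ.0) ((λ.λ.0 1) (λ.λ.0 1))) (λ.λ.0 1)
  →2  (λ.λ.0) ((λ.λ.0 1) (λ.λ.0 1))
  →3  λ.0

Term B:
  start: (λ.0 (0 0 ((λ.λ.0 1) 0))) (λ.λ.0 1)
  →1  (λ.λ.0 1) ((λ.λ.0 1) (λ.λ.0 1) ((λ.λ.0 1) (λ.λ.0 1)))
  →2  λ.0 ((λ.λ.0 1) (λ.λ.0 1) ((λ.λ.0 1) (λ.λ.0 1)))
  →3  λ.0 ((λ.0 (λ.λ.0 1)) ((λ.λ.0 1) (λ.λ.0 1)))
  →4  λ.0 ((λ.λ.0 1) (λ.λ.0 1) (λ.λ.0 1))
  →5  λ.0 ((λ.0 (λ.λ.0 1)) (λ.λ.0 1))
  →6  λ.0 ((λ.λ.0 1) (λ.λ.0 1))
  →7  λ.0 (λ.0 (λ.λ.0 1))

Answer: DIFFERENT — A ⇓ λ.0, B ⇓ λ.0 (λ.0 (λ.λ.0 1))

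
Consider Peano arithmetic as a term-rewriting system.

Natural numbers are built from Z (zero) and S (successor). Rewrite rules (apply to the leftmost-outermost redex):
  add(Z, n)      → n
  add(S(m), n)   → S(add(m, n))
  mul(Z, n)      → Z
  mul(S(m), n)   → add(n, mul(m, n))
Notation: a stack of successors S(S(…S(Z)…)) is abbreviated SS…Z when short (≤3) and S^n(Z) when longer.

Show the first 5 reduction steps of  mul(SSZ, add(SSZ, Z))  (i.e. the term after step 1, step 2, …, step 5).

  start: mul(SSZ, add(SSZ, Z))
  [1] add(add(SSZ, Z), mul(SZ, add(SSZ, Z)))
  [2] add(S(add(SZ, Z)), mul(SZ, add(SSZ, Z)))
  [3] S(add(add(SZ, Z), mul(SZ, add(SSZ, Z))))
  [4] S(add(S(add(Z, Z)), mul(SZ, add(SSZ, Z))))
  [5] S(S(add(add(Z, Z), mul(SZ, add(SSZ, Z)))))

Answer: after 5 steps: S(S(add(add(Z, Z), mul(SZ, add(SSZ, Z)))))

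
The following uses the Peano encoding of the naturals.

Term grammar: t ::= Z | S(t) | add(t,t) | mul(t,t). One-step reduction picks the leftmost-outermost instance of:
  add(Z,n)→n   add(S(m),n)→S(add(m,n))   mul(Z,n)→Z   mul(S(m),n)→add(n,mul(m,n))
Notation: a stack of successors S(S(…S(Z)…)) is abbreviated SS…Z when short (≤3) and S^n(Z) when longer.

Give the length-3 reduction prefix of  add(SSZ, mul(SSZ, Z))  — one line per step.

  start: add(SSZ, mul(SSZ, Z))
  [1] S(add(SZ, mul(SSZ, Z)))
  [2] S(S(add(Z, mul(SSZ, Z))))
  [3] S(S(mul(SSZ, Z)))

Answer: after 3 steps: S(S(mul(SSZ, Z)))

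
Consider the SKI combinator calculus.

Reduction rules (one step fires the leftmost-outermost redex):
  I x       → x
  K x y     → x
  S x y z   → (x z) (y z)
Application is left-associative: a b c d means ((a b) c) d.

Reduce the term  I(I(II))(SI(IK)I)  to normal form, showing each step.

  start: I(I(II))(SI(IK)I)
  →1  I(II)(SI(IK)I)
  →2  II(SI(IK)I)
  →3  I(SI(IK)I)
  →4  SI(IK)I
  →5  II(IKI)
  →6  I(IKI)
  →7  IKI
  →8  KI

Answer: normal form = KI  (in 8 steps)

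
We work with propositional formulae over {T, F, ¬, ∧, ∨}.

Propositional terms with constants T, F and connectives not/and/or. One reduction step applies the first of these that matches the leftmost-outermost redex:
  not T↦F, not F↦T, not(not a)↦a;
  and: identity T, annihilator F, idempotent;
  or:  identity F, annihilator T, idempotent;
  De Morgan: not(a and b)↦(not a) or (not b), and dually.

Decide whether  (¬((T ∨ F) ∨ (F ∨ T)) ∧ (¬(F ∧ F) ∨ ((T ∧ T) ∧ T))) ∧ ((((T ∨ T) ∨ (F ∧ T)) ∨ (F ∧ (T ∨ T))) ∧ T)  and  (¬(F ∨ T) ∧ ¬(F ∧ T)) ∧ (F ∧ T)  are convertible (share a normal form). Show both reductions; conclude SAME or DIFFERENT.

Answer: SAME — A ⇓ F, B ⇓ F

Working:
Term A:
  start: (¬((T ∨ F) ∨ (F ∨ T)) ∧ (¬(F ∧ F) ∨ ((T ∧ T) ∧ T))) ∧ ((((T ∨ T) ∨ (F ∧ T)) ∨ (F ∧ (T ∨ T))) ∧ T)
  →1  ((¬(T ∨ F) ∧ ¬(F ∨ T)) ∧ (¬(F ∧ F) ∨ ((T ∧ T) ∧ T))) ∧ ((((T ∨ T) ∨ (F ∧ T)) ∨ (F ∧ (T ∨ T))) ∧ T)
  →2  (((¬T ∧ ¬F) ∧ ¬(F ∨ T)) ∧ (¬(F ∧ F) ∨ ((T ∧ T) ∧ T))) ∧ ((((T ∨ T) ∨ (F ∧ T)) ∨ (F ∧ (T ∨ T))) ∧ T)
  →3  (((F ∧ ¬F) ∧ ¬(F ∨ T)) ∧ (¬(F ∧ F) ∨ ((T ∧ T) ∧ T))) ∧ ((((T ∨ T) ∨ (F ∧ T)) ∨ (F ∧ (T ∨ T))) ∧ T)
  →4  ((F ∧ ¬(F ∨ T)) ∧ (¬(F ∧ F) ∨ ((T ∧ T) ∧ T))) ∧ ((((T ∨ T) ∨ (F ∧ T)) ∨ (F ∧ (T ∨ T))) ∧ T)
  →5  (F ∧ (¬(F ∧ F) ∨ ((T ∧ T) ∧ T))) ∧ ((((T ∨ T) ∨ (F ∧ T)) ∨ (F ∧ (T ∨ T))) ∧ T)
  →6  F ∧ ((((T ∨ T) ∨ (F ∧ T)) ∨ (F ∧ (T ∨ T))) ∧ T)
  →7  F

Term B:
  start: (¬(F ∨ T) ∧ ¬(F ∧ T)) ∧ (F ∧ T)
  →1  ((¬F ∧ ¬T) ∧ ¬(F ∧ T)) ∧ (F ∧ T)
  →2  ((T ∧ ¬T) ∧ ¬(F ∧ T)) ∧ (F ∧ T)
  →3  (¬T ∧ ¬(F ∧ T)) ∧ (F ∧ T)
  →4  (F ∧ ¬(F ∧ T)) ∧ (F ∧ T)
  →5  F ∧ (F ∧ T)
  →6  F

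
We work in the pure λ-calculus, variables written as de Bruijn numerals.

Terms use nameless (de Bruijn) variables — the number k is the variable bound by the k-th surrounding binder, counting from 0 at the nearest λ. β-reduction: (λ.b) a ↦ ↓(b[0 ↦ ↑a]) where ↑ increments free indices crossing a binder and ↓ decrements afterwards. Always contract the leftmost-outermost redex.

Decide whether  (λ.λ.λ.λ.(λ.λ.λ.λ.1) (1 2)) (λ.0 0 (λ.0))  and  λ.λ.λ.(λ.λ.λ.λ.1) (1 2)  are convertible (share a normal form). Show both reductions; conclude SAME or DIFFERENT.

Term A:
  start: (λ.λ.λ.λ.(λ.λ.λ.λ.1) (1 2)) (λ.0 0 (λ.0))
  step 1: λ.λ.λ.(λ.λ.λ.λ.1) (1 2)
  step 2: λ.λ.λ.λ.λ.λ.1

Term B:
  start: λ.λ.λ.(λ.λ.λ.λ.1) (1 2)
  step 1: λ.λ.λ.λ.λ.λ.1

Answer: SAME — A ⇓ λ.λ.λ.λ.λ.λ.1, B ⇓ λ.λ.λ.λ.λ.λ.1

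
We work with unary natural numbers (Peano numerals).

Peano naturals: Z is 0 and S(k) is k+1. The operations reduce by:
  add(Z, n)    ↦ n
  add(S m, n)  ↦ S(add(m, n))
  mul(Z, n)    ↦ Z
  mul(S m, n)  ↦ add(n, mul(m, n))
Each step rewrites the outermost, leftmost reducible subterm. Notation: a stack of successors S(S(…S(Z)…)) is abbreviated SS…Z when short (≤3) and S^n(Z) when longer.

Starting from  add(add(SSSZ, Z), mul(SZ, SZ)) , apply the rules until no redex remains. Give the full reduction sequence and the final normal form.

Answer: normal form = S^4(Z)  (in 12 steps)

Derivation:
  start: add(add(SSSZ, Z), mul(SZ, SZ))
  [1] add(S(add(SSZ, Z)), mul(SZ, SZ))
  [2] S(add(add(SSZ, Z), mul(SZ, SZ)))
  [3] S(add(S(add(SZ, Z)), mul(SZ, SZ)))
  [4] S(S(add(add(SZ, Z), mul(SZ, SZ))))
  [5] S(S(add(S(add(Z, Z)), mul(SZ, SZ))))
  [6] S(S(S(add(add(Z, Z), mul(SZ, SZ)))))
  [7] S(S(S(add(Z, mul(SZ, SZ)))))
  [8] S(S(S(mul(SZ, SZ))))
  [9] S(S(S(add(SZ, mul(Z, SZ)))))
  [10] S(S(S(S(add(Z, mul(Z, SZ))))))
  [11] S(S(S(S(mul(Z, SZ)))))
  [12] S^4(Z)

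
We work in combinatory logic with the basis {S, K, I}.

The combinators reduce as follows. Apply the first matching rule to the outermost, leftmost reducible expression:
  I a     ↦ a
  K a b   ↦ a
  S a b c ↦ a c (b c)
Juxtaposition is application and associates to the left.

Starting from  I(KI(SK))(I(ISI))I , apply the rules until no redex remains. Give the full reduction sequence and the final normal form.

  start: I(KI(SK))(I(ISI))I
  step 1: KI(SK)(I(ISI))I
  step 2: I(I(ISI))I
  step 3: I(ISI)I
  step 4: ISII
  step 5: SII

Answer: normal form = SII  (in 5 steps)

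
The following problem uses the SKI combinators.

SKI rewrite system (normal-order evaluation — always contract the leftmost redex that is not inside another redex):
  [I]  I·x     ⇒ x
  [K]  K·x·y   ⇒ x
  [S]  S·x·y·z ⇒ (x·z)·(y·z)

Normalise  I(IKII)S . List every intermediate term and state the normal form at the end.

  start: I(IKII)S
  →1  IKIIS
  →2  KIIS
  →3  IS
  →4  S

Answer: normal form = S  (in 4 steps)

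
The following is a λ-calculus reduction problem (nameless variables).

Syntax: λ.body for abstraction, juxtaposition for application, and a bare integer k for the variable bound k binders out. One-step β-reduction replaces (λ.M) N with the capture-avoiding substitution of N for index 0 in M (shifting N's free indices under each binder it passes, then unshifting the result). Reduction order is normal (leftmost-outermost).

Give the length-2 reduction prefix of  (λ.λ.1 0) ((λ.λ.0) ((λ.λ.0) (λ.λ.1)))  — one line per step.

  start: (λ.λ.1 0) ((λ.λ.0) ((λ.λ.0) (λ.λ.1)))
  →1  λ.(λ.λ.0) ((λ.λ.0) (λ.λ.1)) 0
  →2  λ.(λ.0) 0

Answer: after 2 steps: λ.(λ.0) 0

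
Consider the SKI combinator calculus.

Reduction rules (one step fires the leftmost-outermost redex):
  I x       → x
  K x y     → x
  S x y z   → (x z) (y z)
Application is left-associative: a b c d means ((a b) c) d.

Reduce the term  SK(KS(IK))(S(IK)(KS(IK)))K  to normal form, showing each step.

  start: SK(KS(IK))(S(IK)(KS(IK)))K
  step 1: K(S(IK)(KS(IK)))(KS(IK)(S(IK)(KS(IK))))K
  step 2: S(IK)(KS(IK))K
  step 3: IKK(KS(IK)K)
  step 4: KK(KS(IK)K)
  step 5: K

Answer: normal form = K  (in 5 steps)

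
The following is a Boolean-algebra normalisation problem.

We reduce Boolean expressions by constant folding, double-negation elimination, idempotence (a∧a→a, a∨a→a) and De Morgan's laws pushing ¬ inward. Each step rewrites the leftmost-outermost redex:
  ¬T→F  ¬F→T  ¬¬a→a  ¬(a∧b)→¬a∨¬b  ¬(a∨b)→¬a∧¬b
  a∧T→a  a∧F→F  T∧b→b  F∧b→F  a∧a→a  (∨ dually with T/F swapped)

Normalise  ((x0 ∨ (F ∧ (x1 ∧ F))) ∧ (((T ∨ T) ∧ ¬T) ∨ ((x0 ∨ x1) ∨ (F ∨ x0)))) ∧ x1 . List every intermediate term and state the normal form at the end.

  start: ((x0 ∨ (F ∧ (x1 ∧ F))) ∧ (((T ∨ T) ∧ ¬T) ∨ ((x0 ∨ x1) ∨ (F ∨ x0)))) ∧ x1
  [1] ((x0 ∨ F) ∧ (((T ∨ T) ∧ ¬T) ∨ ((x0 ∨ x1) ∨ (F ∨ x0)))) ∧ x1
  [2] (x0 ∧ (((T ∨ T) ∧ ¬T) ∨ ((x0 ∨ x1) ∨ (F ∨ x0)))) ∧ x1
  [3] (x0 ∧ ((T ∧ ¬T) ∨ ((x0 ∨ x1) ∨ (F ∨ x0)))) ∧ x1
  [4] (x0 ∧ (¬T ∨ ((x0 ∨ x1) ∨ (F ∨ x0)))) ∧ x1
  [5] (x0 ∧ (F ∨ ((x0 ∨ x1) ∨ (F ∨ x0)))) ∧ x1
  [6] (x0 ∧ ((x0 ∨ x1) ∨ (F ∨ x0))) ∧ x1
  [7] (x0 ∧ ((x0 ∨ x1) ∨ x0)) ∧ x1

Answer: normal form = (x0 ∧ ((x0 ∨ x1) ∨ x0)) ∧ x1  (in 7 steps)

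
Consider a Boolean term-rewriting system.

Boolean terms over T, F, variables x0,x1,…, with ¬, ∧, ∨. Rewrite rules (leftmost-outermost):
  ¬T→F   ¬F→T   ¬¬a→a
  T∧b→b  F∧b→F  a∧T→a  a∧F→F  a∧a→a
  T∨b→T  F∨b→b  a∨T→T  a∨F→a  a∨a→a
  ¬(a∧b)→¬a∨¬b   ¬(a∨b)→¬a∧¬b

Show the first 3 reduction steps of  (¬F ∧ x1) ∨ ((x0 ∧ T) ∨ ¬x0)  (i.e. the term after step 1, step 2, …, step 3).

Answer: after 3 steps: x1 ∨ (x0 ∨ ¬x0)

Derivation:
  start: (¬F ∧ x1) ∨ ((x0 ∧ T) ∨ ¬x0)
  step 1: (T ∧ x1) ∨ ((x0 ∧ T) ∨ ¬x0)
  step 2: x1 ∨ ((x0 ∧ T) ∨ ¬x0)
  step 3: x1 ∨ (x0 ∨ ¬x0)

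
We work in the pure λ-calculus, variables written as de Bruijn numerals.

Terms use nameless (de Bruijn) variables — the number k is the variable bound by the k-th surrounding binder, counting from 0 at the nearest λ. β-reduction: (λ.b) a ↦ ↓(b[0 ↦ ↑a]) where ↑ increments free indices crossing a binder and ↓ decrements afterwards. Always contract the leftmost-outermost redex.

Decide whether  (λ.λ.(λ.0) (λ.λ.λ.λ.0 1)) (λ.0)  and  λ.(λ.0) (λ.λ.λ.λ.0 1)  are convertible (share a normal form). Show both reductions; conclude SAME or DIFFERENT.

Term A:
  start: (λ.λ.(λ.0) (λ.λ.λ.λ.0 1)) (λ.0)
  [1] λ.(λ.0) (λ.λ.λ.λ.0 1)
  [2] λ.λ.λ.λ.λ.0 1

Term B:
  start: λ.(λ.0) (λ.λ.λ.λ.0 1)
  [1] λ.λ.λ.λ.λ.0 1

Answer: SAME — A ⇓ λ.λ.λ.λ.λ.0 1, B ⇓ λ.λ.λ.λ.λ.0 1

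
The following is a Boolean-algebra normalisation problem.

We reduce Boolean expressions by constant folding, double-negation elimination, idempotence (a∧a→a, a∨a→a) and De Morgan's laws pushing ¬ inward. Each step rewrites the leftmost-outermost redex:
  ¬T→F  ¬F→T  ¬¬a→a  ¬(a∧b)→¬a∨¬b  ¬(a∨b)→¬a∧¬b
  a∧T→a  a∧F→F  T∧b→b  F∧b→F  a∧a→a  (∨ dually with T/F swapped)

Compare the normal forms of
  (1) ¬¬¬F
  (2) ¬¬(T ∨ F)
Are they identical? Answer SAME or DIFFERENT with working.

Term A:
  start: ¬¬¬F
  [1] ¬F
  [2] T

Term B:
  start: ¬¬(T ∨ F)
  [1] T ∨ F
  [2] T

Answer: SAME — A ⇓ T, B ⇓ T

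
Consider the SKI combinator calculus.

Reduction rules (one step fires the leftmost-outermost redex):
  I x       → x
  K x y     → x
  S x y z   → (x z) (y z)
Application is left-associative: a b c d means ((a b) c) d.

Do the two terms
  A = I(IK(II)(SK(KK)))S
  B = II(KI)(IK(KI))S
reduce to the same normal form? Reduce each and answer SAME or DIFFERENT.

Answer: SAME — A ⇓ S, B ⇓ S

Derivation:
Term A:
  start: I(IK(II)(SK(KK)))S
  [1] IK(II)(SK(KK))S
  [2] K(II)(SK(KK))S
  [3] IIS
  [4] IS
  [5] S

Term B:
  start: II(KI)(IK(KI))S
  [1] I(KI)(IK(KI))S
  [2] KI(IK(KI))S
  [3] IS
  [4] S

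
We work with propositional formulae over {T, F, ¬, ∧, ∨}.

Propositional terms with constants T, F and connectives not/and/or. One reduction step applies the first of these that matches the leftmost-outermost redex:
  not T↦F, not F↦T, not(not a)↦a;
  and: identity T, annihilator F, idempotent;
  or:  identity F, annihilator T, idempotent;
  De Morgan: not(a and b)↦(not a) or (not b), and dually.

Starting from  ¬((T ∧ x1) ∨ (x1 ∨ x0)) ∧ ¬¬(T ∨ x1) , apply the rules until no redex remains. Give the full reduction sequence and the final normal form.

  start: ¬((T ∧ x1) ∨ (x1 ∨ x0)) ∧ ¬¬(T ∨ x1)
  [1] (¬(T ∧ x1) ∧ ¬(x1 ∨ x0)) ∧ ¬¬(T ∨ x1)
  [2] ((¬T ∨ ¬x1) ∧ ¬(x1 ∨ x0)) ∧ ¬¬(T ∨ x1)
  [3] ((F ∨ ¬x1) ∧ ¬(x1 ∨ x0)) ∧ ¬¬(T ∨ x1)
  [4] (¬x1 ∧ ¬(x1 ∨ x0)) ∧ ¬¬(T ∨ x1)
  [5] (¬x1 ∧ (¬x1 ∧ ¬x0)) ∧ ¬¬(T ∨ x1)
  [6] (¬x1 ∧ (¬x1 ∧ ¬x0)) ∧ (T ∨ x1)
  [7] (¬x1 ∧ (¬x1 ∧ ¬x0)) ∧ T
  [8] ¬x1 ∧ (¬x1 ∧ ¬x0)

Answer: normal form = ¬x1 ∧ (¬x1 ∧ ¬x0)  (in 8 steps)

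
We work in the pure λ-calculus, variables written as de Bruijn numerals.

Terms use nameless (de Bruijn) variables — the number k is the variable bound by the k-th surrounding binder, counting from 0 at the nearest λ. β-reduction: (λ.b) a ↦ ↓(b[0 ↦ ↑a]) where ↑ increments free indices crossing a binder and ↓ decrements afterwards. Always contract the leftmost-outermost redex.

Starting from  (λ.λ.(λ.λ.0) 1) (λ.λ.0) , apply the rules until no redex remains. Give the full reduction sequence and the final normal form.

Answer: normal form = λ.λ.0  (in 2 steps)

Reduction:
  start: (λ.λ.(λ.λ.0) 1) (λ.λ.0)
  →1  λ.(λ.λ.0) (λ.λ.0)
  →2  λ.λ.0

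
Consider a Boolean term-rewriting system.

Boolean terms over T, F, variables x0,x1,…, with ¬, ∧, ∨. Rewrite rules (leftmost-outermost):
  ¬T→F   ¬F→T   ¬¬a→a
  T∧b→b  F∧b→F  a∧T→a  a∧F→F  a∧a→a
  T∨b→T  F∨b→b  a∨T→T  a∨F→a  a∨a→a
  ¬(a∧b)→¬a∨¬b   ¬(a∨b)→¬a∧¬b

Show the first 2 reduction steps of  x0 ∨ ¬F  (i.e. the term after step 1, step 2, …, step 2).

Answer: after 2 steps: T

Derivation:
  start: x0 ∨ ¬F
  step 1: x0 ∨ T
  step 2: T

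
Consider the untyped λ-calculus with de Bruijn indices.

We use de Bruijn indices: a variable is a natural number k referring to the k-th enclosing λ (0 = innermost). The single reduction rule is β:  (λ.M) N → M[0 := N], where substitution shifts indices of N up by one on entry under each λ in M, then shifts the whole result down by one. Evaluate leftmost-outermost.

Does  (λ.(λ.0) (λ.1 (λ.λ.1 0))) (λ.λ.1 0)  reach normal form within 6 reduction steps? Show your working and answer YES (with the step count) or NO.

  start: (λ.(λ.0) (λ.1 (λ.λ.1 0))) (λ.λ.1 0)
  step 1: (λ.0) (λ.(λ.λ.1 0) (λ.λ.1 0))
  step 2: λ.(λ.λ.1 0) (λ.λ.1 0)
  step 3: λ.λ.(λ.λ.1 0) 0
  step 4: λ.λ.λ.1 0

Answer: YES — reaches normal form λ.λ.λ.1 0 in 4 ≤ 6 steps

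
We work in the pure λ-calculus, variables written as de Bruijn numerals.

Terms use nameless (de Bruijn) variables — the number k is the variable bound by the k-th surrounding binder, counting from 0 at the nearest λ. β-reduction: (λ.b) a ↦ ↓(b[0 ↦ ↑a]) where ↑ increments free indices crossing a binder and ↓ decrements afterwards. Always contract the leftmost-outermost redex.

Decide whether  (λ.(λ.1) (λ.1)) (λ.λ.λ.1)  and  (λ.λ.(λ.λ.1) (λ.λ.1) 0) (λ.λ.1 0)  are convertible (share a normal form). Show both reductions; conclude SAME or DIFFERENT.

Term A:
  start: (λ.(λ.1) (λ.1)) (λ.λ.λ.1)
  [1] (λ.λ.λ.λ.1) (λ.λ.λ.λ.1)
  [2] λ.λ.λ.1

Term B:
  start: (λ.λ.(λ.λ.1) (λ.λ.1) 0) (λ.λ.1 0)
  [1] λ.(λ.λ.1) (λ.λ.1) 0
  [2] λ.(λ.λ.λ.1) 0
  [3] λ.λ.λ.1

Answer: SAME — A ⇓ λ.λ.λ.1, B ⇓ λ.λ.λ.1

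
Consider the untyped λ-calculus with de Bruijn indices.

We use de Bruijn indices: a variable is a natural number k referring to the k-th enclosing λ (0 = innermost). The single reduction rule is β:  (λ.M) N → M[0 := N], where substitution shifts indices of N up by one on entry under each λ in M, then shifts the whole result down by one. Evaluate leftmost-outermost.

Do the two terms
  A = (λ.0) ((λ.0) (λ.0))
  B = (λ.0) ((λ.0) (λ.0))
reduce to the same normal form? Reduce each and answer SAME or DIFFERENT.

Answer: SAME — A ⇓ λ.0, B ⇓ λ.0

Derivation:
Term A:
  start: (λ.0) ((λ.0) (λ.0))
  →1  (λ.0) (λ.0)
  →2  λ.0

Term B:
  start: (λ.0) ((λ.0) (λ.0))
  →1  (λ.0) (λ.0)
  →2  λ.0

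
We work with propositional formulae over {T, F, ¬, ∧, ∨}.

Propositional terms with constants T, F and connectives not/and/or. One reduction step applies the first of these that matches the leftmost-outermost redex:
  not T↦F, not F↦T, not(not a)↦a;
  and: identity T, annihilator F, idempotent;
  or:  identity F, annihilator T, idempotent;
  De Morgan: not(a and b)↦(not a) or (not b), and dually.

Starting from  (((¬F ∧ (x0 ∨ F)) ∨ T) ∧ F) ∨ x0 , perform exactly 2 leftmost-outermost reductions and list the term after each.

Answer: after 2 steps: x0

Working:
  start: (((¬F ∧ (x0 ∨ F)) ∨ T) ∧ F) ∨ x0
  [1] F ∨ x0
  [2] x0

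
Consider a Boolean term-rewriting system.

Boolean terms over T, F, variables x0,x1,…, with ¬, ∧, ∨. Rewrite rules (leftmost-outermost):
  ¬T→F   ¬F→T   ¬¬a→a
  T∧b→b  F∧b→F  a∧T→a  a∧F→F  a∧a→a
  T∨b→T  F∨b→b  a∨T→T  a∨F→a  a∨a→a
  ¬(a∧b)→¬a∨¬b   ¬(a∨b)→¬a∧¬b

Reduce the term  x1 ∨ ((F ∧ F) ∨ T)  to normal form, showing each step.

  start: x1 ∨ ((F ∧ F) ∨ T)
  step 1: x1 ∨ T
  step 2: T

Answer: normal form = T  (in 2 steps)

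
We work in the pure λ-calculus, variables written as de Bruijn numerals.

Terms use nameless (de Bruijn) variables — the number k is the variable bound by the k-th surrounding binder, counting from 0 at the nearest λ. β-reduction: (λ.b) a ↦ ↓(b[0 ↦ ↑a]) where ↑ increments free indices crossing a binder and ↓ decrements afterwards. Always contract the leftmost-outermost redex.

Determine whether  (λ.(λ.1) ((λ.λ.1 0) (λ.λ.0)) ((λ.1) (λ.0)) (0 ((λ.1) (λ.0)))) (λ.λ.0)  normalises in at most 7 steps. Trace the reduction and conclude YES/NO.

  start: (λ.(λ.1) ((λ.λ.1 0) (λ.λ.0)) ((λ.1) (λ.0)) (0 ((λ.1) (λ.0)))) (λ.λ.0)
  →1  (λ.λ.λ.0) ((λ.λ.1 0) (λ.λ.0)) ((λ.λ.λ.0) (λ.0)) ((λ.λ.0) ((λ.λ.λ.0) (λ.0)))
  →2  (λ.λ.0) ((λ.λ.λ.0) (λ.0)) ((λ.λ.0) ((λ.λ.λ.0) (λ.0)))
  →3  (λ.0) ((λ.λ.0) ((λ.λ.λ.0) (λ.0)))
  →4  (λ.λ.0) ((λ.λ.λ.0) (λ.0))
  →5  λ.0

Answer: YES — reaches normal form λ.0 in 5 ≤ 7 steps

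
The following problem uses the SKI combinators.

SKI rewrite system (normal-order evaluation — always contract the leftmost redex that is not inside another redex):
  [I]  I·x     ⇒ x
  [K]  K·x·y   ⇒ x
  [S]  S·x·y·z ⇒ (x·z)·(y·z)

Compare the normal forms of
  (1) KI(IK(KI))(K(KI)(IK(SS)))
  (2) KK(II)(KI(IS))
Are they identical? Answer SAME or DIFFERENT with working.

Term A:
  start: KI(IK(KI))(K(KI)(IK(SS)))
  step 1: I(K(KI)(IK(SS)))
  step 2: K(KI)(IK(SS))
  step 3: KI

Term B:
  start: KK(II)(KI(IS))
  step 1: K(KI(IS))
  step 2: KI

Answer: SAME — A ⇓ KI, B ⇓ KI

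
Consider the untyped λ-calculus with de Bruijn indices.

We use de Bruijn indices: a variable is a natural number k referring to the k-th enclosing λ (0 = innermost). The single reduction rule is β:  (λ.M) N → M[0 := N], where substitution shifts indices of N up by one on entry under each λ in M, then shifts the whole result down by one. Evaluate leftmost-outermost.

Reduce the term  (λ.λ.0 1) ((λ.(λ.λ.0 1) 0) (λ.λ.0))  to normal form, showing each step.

  start: (λ.λ.0 1) ((λ.(λ.λ.0 1) 0) (λ.λ.0))
  [1] λ.0 ((λ.(λ.λ.0 1) 0) (λ.λ.0))
  [2] λ.0 ((λ.λ.0 1) (λ.λ.0))
  [3] λ.0 (λ.0 (λ.λ.0))

Answer: normal form = λ.0 (λ.0 (λ.λ.0))  (in 3 steps)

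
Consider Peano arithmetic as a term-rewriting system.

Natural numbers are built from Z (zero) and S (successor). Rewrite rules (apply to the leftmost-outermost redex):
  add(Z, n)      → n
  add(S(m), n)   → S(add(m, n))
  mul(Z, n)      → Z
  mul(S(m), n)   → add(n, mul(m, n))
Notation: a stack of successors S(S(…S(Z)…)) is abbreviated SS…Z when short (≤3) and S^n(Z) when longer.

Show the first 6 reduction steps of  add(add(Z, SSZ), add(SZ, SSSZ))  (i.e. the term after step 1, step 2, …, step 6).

Answer: after 6 steps: S^6(Z)

Working:
  start: add(add(Z, SSZ), add(SZ, SSSZ))
  →1  add(SSZ, add(SZ, SSSZ))
  →2  S(add(SZ, add(SZ, SSSZ)))
  →3  S(S(add(Z, add(SZ, SSSZ))))
  →4  S(S(add(SZ, SSSZ)))
  →5  S(S(S(add(Z, SSSZ))))
  →6  S^6(Z)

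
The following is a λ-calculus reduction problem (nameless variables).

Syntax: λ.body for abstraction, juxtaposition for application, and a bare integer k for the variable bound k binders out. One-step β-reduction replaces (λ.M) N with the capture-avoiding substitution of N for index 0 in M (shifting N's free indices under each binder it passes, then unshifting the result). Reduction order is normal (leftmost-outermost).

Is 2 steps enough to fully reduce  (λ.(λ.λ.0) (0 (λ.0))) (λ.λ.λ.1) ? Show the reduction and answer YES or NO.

Answer: YES — reaches normal form λ.0 in 2 ≤ 2 steps

Reduction:
  start: (λ.(λ.λ.0) (0 (λ.0))) (λ.λ.λ.1)
  →1  (λ.λ.0) ((λ.λ.λ.1) (λ.0))
  →2  λ.0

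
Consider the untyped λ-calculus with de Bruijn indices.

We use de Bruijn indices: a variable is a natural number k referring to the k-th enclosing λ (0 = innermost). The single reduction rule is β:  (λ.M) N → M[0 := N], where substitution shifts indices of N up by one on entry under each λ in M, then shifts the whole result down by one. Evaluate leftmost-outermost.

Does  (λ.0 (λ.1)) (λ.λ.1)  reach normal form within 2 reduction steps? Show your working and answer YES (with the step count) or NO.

Answer: YES — reaches normal form λ.λ.λ.λ.1 in 2 ≤ 2 steps

Working:
  start: (λ.0 (λ.1)) (λ.λ.1)
  →1  (λ.λ.1) (λ.λ.λ.1)
  →2  λ.λ.λ.λ.1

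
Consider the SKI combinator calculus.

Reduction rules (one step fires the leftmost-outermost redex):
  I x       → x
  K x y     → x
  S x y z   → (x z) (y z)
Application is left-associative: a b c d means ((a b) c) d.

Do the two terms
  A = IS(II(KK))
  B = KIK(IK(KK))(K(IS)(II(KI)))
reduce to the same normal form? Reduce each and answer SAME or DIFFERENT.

Term A:
  start: IS(II(KK))
  →1  S(II(KK))
  →2  S(I(KK))
  →3  S(KK)

Term B:
  start: KIK(IK(KK))(K(IS)(II(KI)))
  →1  I(IK(KK))(K(IS)(II(KI)))
  →2  IK(KK)(K(IS)(II(KI)))
  →3  K(KK)(K(IS)(II(KI)))
  →4  KK

Answer: DIFFERENT — A ⇓ S(KK), B ⇓ KK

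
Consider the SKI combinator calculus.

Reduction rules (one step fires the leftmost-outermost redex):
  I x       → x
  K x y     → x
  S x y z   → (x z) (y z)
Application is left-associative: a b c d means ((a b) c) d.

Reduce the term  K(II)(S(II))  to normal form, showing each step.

Answer: normal form = I  (in 2 steps)

Reduction:
  start: K(II)(S(II))
  step 1: II
  step 2: I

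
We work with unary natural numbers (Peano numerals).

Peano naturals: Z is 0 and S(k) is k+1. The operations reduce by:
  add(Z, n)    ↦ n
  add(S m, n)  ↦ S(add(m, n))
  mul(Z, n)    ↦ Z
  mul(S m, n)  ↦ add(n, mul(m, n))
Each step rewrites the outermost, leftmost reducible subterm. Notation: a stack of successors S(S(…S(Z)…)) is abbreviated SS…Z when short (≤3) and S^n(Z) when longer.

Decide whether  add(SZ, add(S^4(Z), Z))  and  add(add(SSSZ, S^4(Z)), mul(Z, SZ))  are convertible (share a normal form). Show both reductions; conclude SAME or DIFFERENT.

Answer: DIFFERENT — A ⇓ S^5(Z), B ⇓ S^7(Z)

Derivation:
Term A:
  start: add(SZ, add(S^4(Z), Z))
  [1] S(add(Z, add(S^4(Z), Z)))
  [2] S(add(S^4(Z), Z))
  [3] S(S(add(SSSZ, Z)))
  [4] S(S(S(add(SSZ, Z))))
  [5] S(S(S(S(add(SZ, Z)))))
  [6] S(S(S(S(S(add(Z, Z))))))
  [7] S^5(Z)

Term B:
  start: add(add(SSSZ, S^4(Z)), mul(Z, SZ))
  [1] add(S(add(SSZ, S^4(Z))), mul(Z, SZ))
  [2] S(add(add(SSZ, S^4(Z)), mul(Z, SZ)))
  [3] S(add(S(add(SZ, S^4(Z))), mul(Z, SZ)))
  [4] S(S(add(add(SZ, S^4(Z)), mul(Z, SZ))))
  [5] S(S(add(S(add(Z, S^4(Z))), mul(Z, SZ))))
  [6] S(S(S(add(add(Z, S^4(Z)), mul(Z, SZ)))))
  [7] S(S(S(add(S^4(Z), mul(Z, SZ)))))
  [8] S(S(S(S(add(SSSZ, mul(Z, SZ))))))
  [9] S(S(S(S(S(add(SSZ, mul(Z, SZ)))))))
  [10] S(S(S(S(S(S(add(SZ, mul(Z, SZ))))))))
  [11] S(S(S(S(S(S(S(add(Z, mul(Z, SZ)))))))))
  [12] S(S(S(S(S(S(S(mul(Z, SZ))))))))
  [13] S^7(Z)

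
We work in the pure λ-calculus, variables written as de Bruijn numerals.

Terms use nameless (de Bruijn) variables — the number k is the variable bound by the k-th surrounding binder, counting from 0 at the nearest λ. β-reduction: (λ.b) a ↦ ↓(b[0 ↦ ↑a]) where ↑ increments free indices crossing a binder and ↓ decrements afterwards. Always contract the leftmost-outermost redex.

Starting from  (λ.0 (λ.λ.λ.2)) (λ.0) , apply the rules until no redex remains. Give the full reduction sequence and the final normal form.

  start: (λ.0 (λ.λ.λ.2)) (λ.0)
  [1] (λ.0) (λ.λ.λ.2)
  [2] λ.λ.λ.2

Answer: normal form = λ.λ.λ.2  (in 2 steps)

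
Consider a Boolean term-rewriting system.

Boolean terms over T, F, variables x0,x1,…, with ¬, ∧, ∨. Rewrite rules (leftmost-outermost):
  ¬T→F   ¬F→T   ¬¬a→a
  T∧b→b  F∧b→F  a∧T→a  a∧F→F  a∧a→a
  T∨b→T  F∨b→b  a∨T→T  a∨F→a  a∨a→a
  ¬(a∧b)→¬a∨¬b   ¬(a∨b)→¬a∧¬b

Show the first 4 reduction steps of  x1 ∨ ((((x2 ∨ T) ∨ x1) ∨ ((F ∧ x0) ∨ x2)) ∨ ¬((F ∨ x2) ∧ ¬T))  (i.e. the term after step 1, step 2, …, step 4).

  start: x1 ∨ ((((x2 ∨ T) ∨ x1) ∨ ((F ∧ x0) ∨ x2)) ∨ ¬((F ∨ x2) ∧ ¬T))
  step 1: x1 ∨ (((T ∨ x1) ∨ ((F ∧ x0) ∨ x2)) ∨ ¬((F ∨ x2) ∧ ¬T))
  step 2: x1 ∨ ((T ∨ ((F ∧ x0) ∨ x2)) ∨ ¬((F ∨ x2) ∧ ¬T))
  step 3: x1 ∨ (T ∨ ¬((F ∨ x2) ∧ ¬T))
  step 4: x1 ∨ T

Answer: after 4 steps: x1 ∨ T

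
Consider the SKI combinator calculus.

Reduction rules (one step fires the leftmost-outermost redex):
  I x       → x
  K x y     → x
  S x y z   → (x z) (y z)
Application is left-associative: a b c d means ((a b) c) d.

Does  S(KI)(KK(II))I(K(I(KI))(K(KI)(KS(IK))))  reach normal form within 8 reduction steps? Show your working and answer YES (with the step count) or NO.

Answer: YES — reaches normal form I in 5 ≤ 8 steps

Reduction:
  start: S(KI)(KK(II))I(K(I(KI))(K(KI)(KS(IK))))
  [1] KII(KK(II)I)(K(I(KI))(K(KI)(KS(IK))))
  [2] I(KK(II)I)(K(I(KI))(K(KI)(KS(IK))))
  [3] KK(II)I(K(I(KI))(K(KI)(KS(IK))))
  [4] KI(K(I(KI))(K(KI)(KS(IK))))
  [5] I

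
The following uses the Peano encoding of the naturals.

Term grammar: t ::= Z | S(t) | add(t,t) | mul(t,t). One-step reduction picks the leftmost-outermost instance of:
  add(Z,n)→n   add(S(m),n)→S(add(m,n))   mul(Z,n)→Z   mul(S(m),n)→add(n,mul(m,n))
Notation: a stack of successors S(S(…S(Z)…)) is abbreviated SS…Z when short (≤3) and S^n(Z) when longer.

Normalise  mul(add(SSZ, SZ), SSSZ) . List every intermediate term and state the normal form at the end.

Answer: normal form = S^9(Z)  (in 19 steps)

Working:
  start: mul(add(SSZ, SZ), SSSZ)
  [1] mul(S(add(SZ, SZ)), SSSZ)
  [2] add(SSSZ, mul(add(SZ, SZ), SSSZ))
  [3] S(add(SSZ, mul(add(SZ, SZ), SSSZ)))
  [4] S(S(add(SZ, mul(add(SZ, SZ), SSSZ))))
  [5] S(S(S(add(Z, mul(add(SZ, SZ), SSSZ)))))
  [6] S(S(S(mul(add(SZ, SZ), SSSZ))))
  [7] S(S(S(mul(S(add(Z, SZ)), SSSZ))))
  [8] S(S(S(add(SSSZ, mul(add(Z, SZ), SSSZ)))))
  [9] S(S(S(S(add(SSZ, mul(add(Z, SZ), SSSZ))))))
  [10] S(S(S(S(S(add(SZ, mul(add(Z, SZ), SSSZ)))))))
  [11] S(S(S(S(S(S(add(Z, mul(add(Z, SZ), SSSZ))))))))
  [12] S(S(S(S(S(S(mul(add(Z, SZ), SSSZ)))))))
  [13] S(S(S(S(S(S(mul(SZ, SSSZ)))))))
  [14] S(S(S(S(S(S(add(SSSZ, mul(Z, SSSZ))))))))
  [15] S(S(S(S(S(S(S(add(SSZ, mul(Z, SSSZ)))))))))
  [16] S(S(S(S(S(S(S(S(add(SZ, mul(Z, SSSZ))))))))))
  [17] S(S(S(S(S(S(S(S(S(add(Z, mul(Z, SSSZ)))))))))))
  [18] S(S(S(S(S(S(S(S(S(mul(Z, SSSZ))))))))))
  [19] S^9(Z)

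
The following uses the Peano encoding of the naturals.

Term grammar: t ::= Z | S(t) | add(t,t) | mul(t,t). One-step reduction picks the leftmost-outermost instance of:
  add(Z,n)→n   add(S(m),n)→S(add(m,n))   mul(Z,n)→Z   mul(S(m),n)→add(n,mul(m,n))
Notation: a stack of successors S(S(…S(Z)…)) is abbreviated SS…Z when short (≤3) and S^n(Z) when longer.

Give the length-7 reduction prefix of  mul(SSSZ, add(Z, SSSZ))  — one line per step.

Answer: after 7 steps: S(S(S(add(add(Z, SSSZ), mul(SZ, add(Z, SSSZ))))))

Derivation:
  start: mul(SSSZ, add(Z, SSSZ))
  →1  add(add(Z, SSSZ), mul(SSZ, add(Z, SSSZ)))
  →2  add(SSSZ, mul(SSZ, add(Z, SSSZ)))
  →3  S(add(SSZ, mul(SSZ, add(Z, SSSZ))))
  →4  S(S(add(SZ, mul(SSZ, add(Z, SSSZ)))))
  →5  S(S(S(add(Z, mul(SSZ, add(Z, SSSZ))))))
  →6  S(S(S(mul(SSZ, add(Z, SSSZ)))))
  →7  S(S(S(add(add(Z, SSSZ), mul(SZ, add(Z, SSSZ))))))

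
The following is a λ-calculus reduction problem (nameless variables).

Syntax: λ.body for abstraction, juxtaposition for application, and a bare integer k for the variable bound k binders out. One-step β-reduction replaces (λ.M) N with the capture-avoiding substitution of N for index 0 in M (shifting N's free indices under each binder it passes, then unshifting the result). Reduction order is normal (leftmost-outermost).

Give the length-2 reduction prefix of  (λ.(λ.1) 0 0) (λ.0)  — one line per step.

Answer: after 2 steps: (λ.0) (λ.0)

Derivation:
  start: (λ.(λ.1) 0 0) (λ.0)
  step 1: (λ.λ.0) (λ.0) (λ.0)
  step 2: (λ.0) (λ.0)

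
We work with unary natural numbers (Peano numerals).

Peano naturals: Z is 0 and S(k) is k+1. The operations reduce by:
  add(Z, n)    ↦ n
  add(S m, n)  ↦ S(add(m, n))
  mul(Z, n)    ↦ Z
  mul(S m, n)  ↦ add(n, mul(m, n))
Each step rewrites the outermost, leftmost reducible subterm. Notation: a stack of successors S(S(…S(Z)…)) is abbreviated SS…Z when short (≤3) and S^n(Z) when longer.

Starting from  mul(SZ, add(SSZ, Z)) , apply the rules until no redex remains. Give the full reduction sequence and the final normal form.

  start: mul(SZ, add(SSZ, Z))
  →1  add(add(SSZ, Z), mul(Z, add(SSZ, Z)))
  →2  add(S(add(SZ, Z)), mul(Z, add(SSZ, Z)))
  →3  S(add(add(SZ, Z), mul(Z, add(SSZ, Z))))
  →4  S(add(S(add(Z, Z)), mul(Z, add(SSZ, Z))))
  →5  S(S(add(add(Z, Z), mul(Z, add(SSZ, Z)))))
  →6  S(S(add(Z, mul(Z, add(SSZ, Z)))))
  →7  S(S(mul(Z, add(SSZ, Z))))
  →8  SSZ

Answer: normal form = SSZ  (in 8 steps)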